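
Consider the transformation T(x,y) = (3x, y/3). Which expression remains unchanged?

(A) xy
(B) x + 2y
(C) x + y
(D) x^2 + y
A

An expression E(x,y) is invariant under T if E(T(x,y)) = E(x,y). Here T(x,y) = (3x, y/3).
Substitute the transformed coordinates into each option and compare with the original:
(A) xy  ->  (3x)(y/3) = xy   [equals xy: invariant]
(B) x + 2y  ->  (3x) + 2(y/3) = 3x + 2y/3   [differs from x + 2y: not invariant]
(C) x + y  ->  (3x) + (y/3) = 3x + y/3   [differs from x + y: not invariant]
(D) x^2 + y  ->  (3x)^2 + (y/3) = 9x^2 + y/3   [differs from x^2 + y: not invariant]

Only option (A), xy, is unchanged by the transformation.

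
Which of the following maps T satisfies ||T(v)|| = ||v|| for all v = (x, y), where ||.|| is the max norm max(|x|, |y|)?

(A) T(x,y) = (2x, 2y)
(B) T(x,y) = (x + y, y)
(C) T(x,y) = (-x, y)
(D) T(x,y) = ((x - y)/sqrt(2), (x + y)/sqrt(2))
C

A transformation preserves a norm if ||T(v)|| = ||v|| for every v; a single vector where the norm changes rules an option out.

(A) T(x,y) = (2x, 2y): v = (1, 0) has norm max(|1|, |0|) = 1, but T(v) = (2, 0) has norm 2 -- not preserved.
(B) T(x,y) = (x + y, y): v = (1, 1) has norm max(|1|, |1|) = 1, but T(v) = (2, 1) has norm 2 -- not preserved.
(C) T(x,y) = (-x, y): preserves the norm -- it only permutes the coordinates and/or flips signs, which leaves max(|x|, |y|) unchanged.
(D) T(x,y) = ((x - y)/sqrt(2), (x + y)/sqrt(2)): v = (1, 0) has norm max(|1|, |0|) = 1, but T(v) = (sqrt(2)/2, sqrt(2)/2) has norm sqrt(2)/2 -- not preserved.

Therefore the answer is (C).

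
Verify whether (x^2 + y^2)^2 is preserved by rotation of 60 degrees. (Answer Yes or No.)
Yes

Applying rotation by 60 degrees: x' = x*cos(60 degrees) - y*sin(60 degrees) = x/2 - sqrt(3)y/2, y' = x*sin(60 degrees) + y*cos(60 degrees) = sqrt(3)x/2 + y/2

Substituting into (x^2 + y^2)^2:
((x/2 - sqrt(3)y/2)^2 + (sqrt(3)x/2 + y/2)^2)^2
= x^4 + 2x^2y^2 + y^4 = (x^2 + y^2)^2

This equals the original expression (x^2 + y^2)^2, so it IS invariant.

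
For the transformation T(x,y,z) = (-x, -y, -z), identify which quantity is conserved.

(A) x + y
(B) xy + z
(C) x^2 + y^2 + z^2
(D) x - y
C

Apply T(x,y,z) = (-x, -y, -z) to each option, i.e. replace (x, y, z) by the transformed coordinates.
Substitute the transformed coordinates into each option and compare with the original:
(A) x + y  ->  (-x) + (-y) = -x - y   [differs from x + y: not invariant]
(B) xy + z  ->  (-x)(-y) + (-z) = xy - z   [differs from xy + z: not invariant]
(C) x^2 + y^2 + z^2  ->  (-x)^2 + (-y)^2 + (-z)^2 = x^2 + y^2 + z^2   [equals x^2 + y^2 + z^2: invariant]
(D) x - y  ->  (-x) - (-y) = -x + y   [differs from x - y: not invariant]

Only option (C), x^2 + y^2 + z^2, is unchanged by the transformation.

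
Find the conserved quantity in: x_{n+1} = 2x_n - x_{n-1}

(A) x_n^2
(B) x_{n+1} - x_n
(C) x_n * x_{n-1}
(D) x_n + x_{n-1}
B

For the recurrence x_{n+1} = 2x_n - x_{n-1}:

If x_{n+1} = 2x_n - x_{n-1}, then:
x_{n+1} - x_n = x_n - x_{n-1}
The first difference is constant throughout the sequence.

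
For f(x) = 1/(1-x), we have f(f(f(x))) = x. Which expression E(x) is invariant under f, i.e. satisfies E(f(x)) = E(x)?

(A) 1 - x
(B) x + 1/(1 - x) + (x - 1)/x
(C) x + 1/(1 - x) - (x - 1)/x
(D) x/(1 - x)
B

Replace x by f(x) = 1/(1 - x) in each option and simplify. As a quick numerical cross-check, also compare E(3) with E(f(3)) = E(-1/2).

(A) 1 - x  ->  1 - (1/(1 - x)) = x/(x - 1); check: E(3) = -2 but E(-1/2) = 3/2.   [not invariant]
(B) x + 1/(1 - x) + (x - 1)/x  ->  (1/(1 - x)) + 1/(1 - (1/(1 - x))) + ((1/(1 - x)) - 1)/(1/(1 - x)), which simplifies back to x + 1/(1 - x) + (x - 1)/x; check: E(3) = 19/6, E(-1/2) = 19/6.   [invariant]
(C) x + 1/(1 - x) - (x - 1)/x  ->  (1/(1 - x)) + 1/(1 - (1/(1 - x))) - ((1/(1 - x)) - 1)/(1/(1 - x)) = (x^2(1 - x) - x + (x - 1)^2)/(x(x - 1)); check: E(3) = 11/6 but E(-1/2) = -17/6.   [not invariant]
(D) x/(1 - x)  ->  (1/(1 - x))/(1 - (1/(1 - x))) = -1/x; check: E(3) = -3/2 but E(-1/2) = -1/3.   [not invariant]

Only (B) is unchanged. Indeed f(f(x)) = 1/(1 - 1/(1-x)) = (1-x)/(-x) = (x-1)/x, so E(x) = x + f(x) + f(f(x)) is the sum over the whole 3-cycle; applying f just permutes the three terms cyclically (x -> f(x) -> f(f(x)) -> x), leaving the sum unchanged.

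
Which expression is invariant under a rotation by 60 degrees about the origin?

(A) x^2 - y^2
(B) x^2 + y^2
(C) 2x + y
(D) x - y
B

A rotation by 60 degrees sends (x, y) to (x/2 - sqrt(3)y/2, sqrt(3)x/2 + y/2).
Substitute the transformed coordinates into each option and compare with the original:
(A) x^2 - y^2  ->  (x/2 - sqrt(3)y/2)^2 - (sqrt(3)x/2 + y/2)^2 = -x^2/2 - sqrt(3)xy + y^2/2   [differs from x^2 - y^2: not invariant]
(B) x^2 + y^2  ->  (x/2 - sqrt(3)y/2)^2 + (sqrt(3)x/2 + y/2)^2 = x^2 + y^2   [equals x^2 + y^2: invariant]
(C) 2x + y  ->  2(x/2 - sqrt(3)y/2) + (sqrt(3)x/2 + y/2) = sqrt(3)x/2 + x - sqrt(3)y + y/2   [differs from 2x + y: not invariant]
(D) x - y  ->  (x/2 - sqrt(3)y/2) - (sqrt(3)x/2 + y/2) = -sqrt(3)x/2 + x/2 - sqrt(3)y/2 - y/2   [differs from x - y: not invariant]

Only option (B), x^2 + y^2, is unchanged by the transformation.
Geometrically, x^2 + y^2 is the squared distance from the origin, which every rotation about the origin preserves.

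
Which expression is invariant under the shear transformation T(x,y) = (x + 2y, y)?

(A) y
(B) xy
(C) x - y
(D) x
A

Under the shear T(x,y) = (x + 2y, y):
Substitute the transformed coordinates into each option and compare with the original:
(A) y  ->  (y) = y   [equals y: invariant]
(B) xy  ->  (x + 2y)(y) = xy + 2y^2   [differs from xy: not invariant]
(C) x - y  ->  (x + 2y) - (y) = x + y   [differs from x - y: not invariant]
(D) x  ->  (x + 2y) = x + 2y   [differs from x: not invariant]

Only option (A), y, is unchanged by the transformation.
A horizontal shear moves points parallel to the x-axis, so the y-coordinate (and any function of y alone) is unchanged.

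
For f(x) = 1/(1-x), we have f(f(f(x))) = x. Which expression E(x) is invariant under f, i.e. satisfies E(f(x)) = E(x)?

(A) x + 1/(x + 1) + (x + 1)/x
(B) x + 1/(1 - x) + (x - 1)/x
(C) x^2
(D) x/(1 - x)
B

Replace x by f(x) = 1/(1 - x) in each option and simplify. As a quick numerical cross-check, also compare E(5) with E(f(5)) = E(-1/4).

(A) x + 1/(x + 1) + (x + 1)/x  ->  (1/(1 - x)) + 1/((1/(1 - x)) + 1) + ((1/(1 - x)) + 1)/(1/(1 - x)) = (-x^3 + 6x^2 - 11x + 7)/(x^2 - 3x + 2); check: E(5) = 191/30 but E(-1/4) = -23/12.   [not invariant]
(B) x + 1/(1 - x) + (x - 1)/x  ->  (1/(1 - x)) + 1/(1 - (1/(1 - x))) + ((1/(1 - x)) - 1)/(1/(1 - x)), which simplifies back to x + 1/(1 - x) + (x - 1)/x; check: E(5) = 111/20, E(-1/4) = 111/20.   [invariant]
(C) x^2  ->  (1/(1 - x))^2 = (x - 1)^(-2); check: E(5) = 25 but E(-1/4) = 1/16.   [not invariant]
(D) x/(1 - x)  ->  (1/(1 - x))/(1 - (1/(1 - x))) = -1/x; check: E(5) = -5/4 but E(-1/4) = -1/5.   [not invariant]

Only (B) is unchanged. Indeed f(f(x)) = 1/(1 - 1/(1-x)) = (1-x)/(-x) = (x-1)/x, so E(x) = x + f(x) + f(f(x)) is the sum over the whole 3-cycle; applying f just permutes the three terms cyclically (x -> f(x) -> f(f(x)) -> x), leaving the sum unchanged.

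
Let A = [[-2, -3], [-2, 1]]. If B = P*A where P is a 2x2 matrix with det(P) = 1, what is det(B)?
-8

By the multiplicative property of determinants, det(B) = det(P*A) = det(P) * det(A) = det(A),
so the determinant is invariant under multiplication by any determinant-1 matrix; we just need det(A).

det(A) = (-2)(1) - (-3)(-2) = -2 - 6 = -8

Therefore det(B) = 1 * (-8) = -8.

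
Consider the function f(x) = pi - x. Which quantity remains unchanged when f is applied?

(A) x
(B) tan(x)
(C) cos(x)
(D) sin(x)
D

For f(x) = pi - x:
sin(pi - x) = sin(x), so sine is invariant under this transformation.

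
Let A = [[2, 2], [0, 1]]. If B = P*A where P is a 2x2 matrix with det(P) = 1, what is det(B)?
2

By the multiplicative property of determinants, det(B) = det(P*A) = det(P) * det(A) = det(A),
so the determinant is invariant under multiplication by any determinant-1 matrix; we just need det(A).

det(A) = (2)(1) - (2)(0) = 2 - 0 = 2

Therefore det(B) = 1 * 2 = 2.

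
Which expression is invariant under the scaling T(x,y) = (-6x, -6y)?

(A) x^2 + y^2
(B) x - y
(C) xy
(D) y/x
D

Under the uniform scaling T(x,y) = (-6x, -6y):
Substitute the transformed coordinates into each option and compare with the original:
(A) x^2 + y^2  ->  (-6x)^2 + (-6y)^2 = 36x^2 + 36y^2   [differs from x^2 + y^2: not invariant]
(B) x - y  ->  (-6x) - (-6y) = -6x + 6y   [differs from x - y: not invariant]
(C) xy  ->  (-6x)(-6y) = 36xy   [differs from xy: not invariant]
(D) y/x  ->  (-6y)/(-6x) = y/x   [equals y/x: invariant]

Only option (D), y/x, is unchanged by the transformation.
The common factor -6 cancels in a ratio of coordinates, while sums, products and sums of squares pick up factors of -6 or 36.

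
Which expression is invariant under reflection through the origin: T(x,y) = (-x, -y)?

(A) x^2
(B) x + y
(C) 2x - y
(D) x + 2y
A

The map is reflection through the origin: T(x,y) = (-x, -y).
Substitute the transformed coordinates into each option and compare with the original:
(A) x^2  ->  (-x)^2 = x^2   [equals x^2: invariant]
(B) x + y  ->  (-x) + (-y) = -x - y   [differs from x + y: not invariant]
(C) 2x - y  ->  2(-x) - (-y) = -2x + y   [differs from 2x - y: not invariant]
(D) x + 2y  ->  (-x) + 2(-y) = -x - 2y   [differs from x + 2y: not invariant]

Only option (A), x^2, is unchanged by the transformation.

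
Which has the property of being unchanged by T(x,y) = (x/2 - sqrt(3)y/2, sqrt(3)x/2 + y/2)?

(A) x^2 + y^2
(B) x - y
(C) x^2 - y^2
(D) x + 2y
A

An expression E(x,y) is invariant under T if E(T(x,y)) = E(x,y). Here T(x,y) = (x/2 - sqrt(3)y/2, sqrt(3)x/2 + y/2).
Substitute the transformed coordinates into each option and compare with the original:
(A) x^2 + y^2  ->  (x/2 - sqrt(3)y/2)^2 + (sqrt(3)x/2 + y/2)^2 = x^2 + y^2   [equals x^2 + y^2: invariant]
(B) x - y  ->  (x/2 - sqrt(3)y/2) - (sqrt(3)x/2 + y/2) = -sqrt(3)x/2 + x/2 - sqrt(3)y/2 - y/2   [differs from x - y: not invariant]
(C) x^2 - y^2  ->  (x/2 - sqrt(3)y/2)^2 - (sqrt(3)x/2 + y/2)^2 = -x^2/2 - sqrt(3)xy + y^2/2   [differs from x^2 - y^2: not invariant]
(D) x + 2y  ->  (x/2 - sqrt(3)y/2) + 2(sqrt(3)x/2 + y/2) = x/2 + sqrt(3)x - sqrt(3)y/2 + y   [differs from x + 2y: not invariant]

Only option (A), x^2 + y^2, is unchanged by the transformation.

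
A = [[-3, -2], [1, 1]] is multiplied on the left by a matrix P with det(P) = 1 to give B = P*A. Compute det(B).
-1

By the multiplicative property of determinants, det(B) = det(P*A) = det(P) * det(A) = det(A),
so the determinant is invariant under multiplication by any determinant-1 matrix; we just need det(A).

det(A) = (-3)(1) - (-2)(1) = -3 - (-2) = -1

Therefore det(B) = 1 * (-1) = -1.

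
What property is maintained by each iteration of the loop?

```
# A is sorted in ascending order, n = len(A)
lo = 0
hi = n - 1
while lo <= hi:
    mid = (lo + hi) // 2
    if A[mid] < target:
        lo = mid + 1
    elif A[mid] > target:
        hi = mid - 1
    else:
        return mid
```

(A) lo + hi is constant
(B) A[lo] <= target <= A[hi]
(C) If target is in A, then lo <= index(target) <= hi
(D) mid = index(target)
C

A loop invariant must hold before the first iteration and be re-established by every execution of the body.

(C) If target is in A, then lo <= index(target) <= hi: Before the loop [lo, hi] = [0, n-1] covers every index. When A[mid] < target, sortedness puts target strictly to the right of mid, so setting lo = mid + 1 keeps index(target) in [lo, hi]; symmetrically for hi = mid - 1. Hence 'if target is in A then lo <= index(target) <= hi' holds after every iteration, and when lo > hi it proves target is absent.

The other options fail:
(A) lo + hi is constant: each iteration moves exactly one of lo, hi, so lo + hi changes (e.g. 0 + (n-1) becomes (mid+1) + (n-1)).
(B) A[lo] <= target <= A[hi]: fails when target is not in A (e.g. target < A[0] already violates it before the loop), so it is not maintained in general.
(D) mid = index(target): mid is just the current probe; it equals index(target) only on the iteration that returns.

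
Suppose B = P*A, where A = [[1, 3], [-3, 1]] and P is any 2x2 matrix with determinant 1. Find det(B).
10

By the multiplicative property of determinants, det(B) = det(P*A) = det(P) * det(A) = det(A),
so the determinant is invariant under multiplication by any determinant-1 matrix; we just need det(A).

det(A) = (1)(1) - (3)(-3) = 1 - (-9) = 10

Therefore det(B) = 1 * 10 = 10.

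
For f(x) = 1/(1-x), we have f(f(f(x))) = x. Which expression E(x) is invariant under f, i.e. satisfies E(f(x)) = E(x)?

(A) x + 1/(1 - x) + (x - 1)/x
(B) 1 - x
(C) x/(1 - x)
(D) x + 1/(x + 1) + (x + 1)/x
A

Replace x by f(x) = 1/(1 - x) in each option and simplify. As a quick numerical cross-check, also compare E(3) with E(f(3)) = E(-1/2).

(A) x + 1/(1 - x) + (x - 1)/x  ->  (1/(1 - x)) + 1/(1 - (1/(1 - x))) + ((1/(1 - x)) - 1)/(1/(1 - x)), which simplifies back to x + 1/(1 - x) + (x - 1)/x; check: E(3) = 19/6, E(-1/2) = 19/6.   [invariant]
(B) 1 - x  ->  1 - (1/(1 - x)) = x/(x - 1); check: E(3) = -2 but E(-1/2) = 3/2.   [not invariant]
(C) x/(1 - x)  ->  (1/(1 - x))/(1 - (1/(1 - x))) = -1/x; check: E(3) = -3/2 but E(-1/2) = -1/3.   [not invariant]
(D) x + 1/(x + 1) + (x + 1)/x  ->  (1/(1 - x)) + 1/((1/(1 - x)) + 1) + ((1/(1 - x)) + 1)/(1/(1 - x)) = (-x^3 + 6x^2 - 11x + 7)/(x^2 - 3x + 2); check: E(3) = 55/12 but E(-1/2) = 1/2.   [not invariant]

Only (A) is unchanged. Indeed f(f(x)) = 1/(1 - 1/(1-x)) = (1-x)/(-x) = (x-1)/x, so E(x) = x + f(x) + f(f(x)) is the sum over the whole 3-cycle; applying f just permutes the three terms cyclically (x -> f(x) -> f(f(x)) -> x), leaving the sum unchanged.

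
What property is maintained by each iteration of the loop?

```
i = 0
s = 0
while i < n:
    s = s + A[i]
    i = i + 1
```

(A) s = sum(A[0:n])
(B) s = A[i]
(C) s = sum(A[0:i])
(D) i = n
C

A loop invariant must hold before the first iteration and be re-established by every execution of the body.

(C) s = sum(A[0:i]): Initially i = 0 and s = 0 = sum of the empty slice A[0:0]. If s = sum(A[0:i]) holds at the top of an iteration, the body sets s to sum(A[0:i]) + A[i] = sum(A[0:i+1]) and then i to i+1, so s = sum(A[0:i]) holds again. At exit i = n, giving s = sum(A[0:n]).

The other options fail:
(A) s = sum(A[0:n]): false before the loop (s = 0, not the full sum) -- it only becomes true at exit.
(B) s = A[i]: after the first iteration s = A[0] but i = 1, so s = A[i] compares s with the wrong element (and fails in general).
(D) i = n: false initially (i = 0); it is the exit condition, not an invariant.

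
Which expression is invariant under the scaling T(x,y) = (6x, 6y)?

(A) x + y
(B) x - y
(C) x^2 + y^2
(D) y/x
D

Under the uniform scaling T(x,y) = (6x, 6y):
Substitute the transformed coordinates into each option and compare with the original:
(A) x + y  ->  (6x) + (6y) = 6x + 6y   [differs from x + y: not invariant]
(B) x - y  ->  (6x) - (6y) = 6x - 6y   [differs from x - y: not invariant]
(C) x^2 + y^2  ->  (6x)^2 + (6y)^2 = 36x^2 + 36y^2   [differs from x^2 + y^2: not invariant]
(D) y/x  ->  (6y)/(6x) = y/x   [equals y/x: invariant]

Only option (D), y/x, is unchanged by the transformation.
The common factor 6 cancels in a ratio of coordinates, while sums, products and sums of squares pick up factors of 6 or 36.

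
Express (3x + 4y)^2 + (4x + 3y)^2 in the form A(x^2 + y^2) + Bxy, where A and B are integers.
25(x^2 + y^2) + 48xy

Expanding: (3x + 4y)^2 = 9x^2 + 24xy + 16y^2
(4x + 3y)^2 = 16x^2 + 24xy + 9y^2
Sum = (9+16)(x^2+y^2) + 48xy = 25(x^2 + y^2) + 48xy
This is symmetric in x and y.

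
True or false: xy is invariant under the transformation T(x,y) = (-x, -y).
True

Substitute T(x,y) = (-x, -y) into the expression and compare with the original.

Original: xy
After applying T: (-x)(-y) = xy

This is identical to the original xy, so the expression is invariant.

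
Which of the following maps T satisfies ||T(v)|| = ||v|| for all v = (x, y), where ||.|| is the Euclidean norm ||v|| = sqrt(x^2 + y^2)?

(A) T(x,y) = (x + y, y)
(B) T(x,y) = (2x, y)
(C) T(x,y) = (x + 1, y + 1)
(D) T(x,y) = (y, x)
D

A transformation preserves a norm if ||T(v)|| = ||v|| for every v; a single vector where the norm changes rules an option out.

(A) T(x,y) = (x + y, y): v = (0, 1) has norm sqrt((0)^2 + (1)^2) = 1, but T(v) = (1, 1) has norm sqrt(2) -- not preserved.
(B) T(x,y) = (2x, y): v = (1, 0) has norm sqrt((1)^2 + (0)^2) = 1, but T(v) = (2, 0) has norm 2 -- not preserved.
(C) T(x,y) = (x + 1, y + 1): v = (1, 0) has norm sqrt((1)^2 + (0)^2) = 1, but T(v) = (2, 1) has norm sqrt(5) -- not preserved.
(D) T(x,y) = (y, x): preserves the norm -- it is an orthogonal map (a rotation/reflection), and (y)^2 + (x)^2 simplifies to x^2 + y^2.

Therefore the answer is (D).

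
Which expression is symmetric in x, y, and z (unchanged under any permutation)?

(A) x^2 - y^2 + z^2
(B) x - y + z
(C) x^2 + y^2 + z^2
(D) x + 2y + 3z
C

A symmetric expression is unchanged when the variables are permuted; here the transformation to test is the swap (x, y) -> (y, x).
A symmetric expression must survive every permutation; the single swap x <-> y already eliminates the distractors, and the keyed expression is also unchanged by x <-> z and y <-> z (each variable enters it in exactly the same way).
Substitute the transformed coordinates into each option and compare with the original:
(A) x^2 - y^2 + z^2  ->  (y)^2 - (x)^2 + z^2 = -x^2 + y^2 + z^2   [differs from x^2 - y^2 + z^2: not invariant]
(B) x - y + z  ->  (y) - (x) + z = -x + y + z   [differs from x - y + z: not invariant]
(C) x^2 + y^2 + z^2  ->  (y)^2 + (x)^2 + z^2 = x^2 + y^2 + z^2   [equals x^2 + y^2 + z^2: invariant]
(D) x + 2y + 3z  ->  (y) + 2(x) + 3z = 2x + y + 3z   [differs from x + 2y + 3z: not invariant]

Only option (C), x^2 + y^2 + z^2, is unchanged by the transformation.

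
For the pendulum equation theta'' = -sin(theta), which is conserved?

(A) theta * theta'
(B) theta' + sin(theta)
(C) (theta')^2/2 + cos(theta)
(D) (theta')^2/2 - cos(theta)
D

A first integral I satisfies dI/dt = 0 along every solution. Differentiate each option and use the equation of motion:
(A) d/dt[theta * theta'] = (theta')^2 + theta theta'' = (theta')^2 - theta sin(theta), not identically 0
(B) d/dt[theta' + sin(theta)] = theta'' + cos(theta) theta' = -sin(theta) + theta' cos(theta), not identically 0
(C) d/dt[(theta')^2/2 + cos(theta)] = theta' theta'' - sin(theta) theta' = -2 theta' sin(theta), not identically 0
(D) d/dt[(theta')^2/2 - cos(theta)] = theta' theta'' + sin(theta) theta' = theta'(-sin(theta)) + theta' sin(theta) = 0

Only (D) has zero time-derivative. This is the total energy: kinetic (theta')^2/2 plus potential -cos(theta).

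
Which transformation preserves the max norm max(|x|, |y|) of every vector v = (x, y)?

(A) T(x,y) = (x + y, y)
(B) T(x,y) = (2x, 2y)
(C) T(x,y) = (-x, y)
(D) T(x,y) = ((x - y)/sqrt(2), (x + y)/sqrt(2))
C

A transformation preserves a norm if ||T(v)|| = ||v|| for every v; a single vector where the norm changes rules an option out.

(A) T(x,y) = (x + y, y): v = (1, 1) has norm max(|1|, |1|) = 1, but T(v) = (2, 1) has norm 2 -- not preserved.
(B) T(x,y) = (2x, 2y): v = (1, 0) has norm max(|1|, |0|) = 1, but T(v) = (2, 0) has norm 2 -- not preserved.
(C) T(x,y) = (-x, y): preserves the norm -- it only permutes the coordinates and/or flips signs, which leaves max(|x|, |y|) unchanged.
(D) T(x,y) = ((x - y)/sqrt(2), (x + y)/sqrt(2)): v = (1, 0) has norm max(|1|, |0|) = 1, but T(v) = (sqrt(2)/2, sqrt(2)/2) has norm sqrt(2)/2 -- not preserved.

Therefore the answer is (C).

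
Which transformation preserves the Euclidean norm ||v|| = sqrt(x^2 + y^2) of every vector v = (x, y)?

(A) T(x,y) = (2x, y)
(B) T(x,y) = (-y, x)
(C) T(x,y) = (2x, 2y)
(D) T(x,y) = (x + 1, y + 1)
B

A transformation preserves a norm if ||T(v)|| = ||v|| for every v; a single vector where the norm changes rules an option out.

(A) T(x,y) = (2x, y): v = (1, 0) has norm sqrt((1)^2 + (0)^2) = 1, but T(v) = (2, 0) has norm 2 -- not preserved.
(B) T(x,y) = (-y, x): preserves the norm -- it is an orthogonal map (a rotation/reflection), and (-y)^2 + (x)^2 simplifies to x^2 + y^2.
(C) T(x,y) = (2x, 2y): v = (1, 0) has norm sqrt((1)^2 + (0)^2) = 1, but T(v) = (2, 0) has norm 2 -- not preserved.
(D) T(x,y) = (x + 1, y + 1): v = (1, 0) has norm sqrt((1)^2 + (0)^2) = 1, but T(v) = (2, 1) has norm sqrt(5) -- not preserved.

Therefore the answer is (B).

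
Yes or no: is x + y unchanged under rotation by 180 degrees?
No

Applying rotation by 180 degrees: x' = x*cos(180 degrees) - y*sin(180 degrees) = -x, y' = x*sin(180 degrees) + y*cos(180 degrees) = -y

Substituting into x + y:
(-x) + (-y)
= -x - y

This differs from the original expression x + y, so it is NOT invariant.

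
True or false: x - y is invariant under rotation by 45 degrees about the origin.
False

Applying rotation by 45 degrees: x' = x*cos(45 degrees) - y*sin(45 degrees) = sqrt(2)x/2 - sqrt(2)y/2, y' = x*sin(45 degrees) + y*cos(45 degrees) = sqrt(2)x/2 + sqrt(2)y/2

Substituting into x - y:
(sqrt(2)x/2 - sqrt(2)y/2) - (sqrt(2)x/2 + sqrt(2)y/2)
= -sqrt(2)y

This differs from the original expression x - y, so it is NOT invariant.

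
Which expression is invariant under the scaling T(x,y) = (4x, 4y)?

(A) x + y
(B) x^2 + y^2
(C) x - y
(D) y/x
D

Under the uniform scaling T(x,y) = (4x, 4y):
Substitute the transformed coordinates into each option and compare with the original:
(A) x + y  ->  (4x) + (4y) = 4x + 4y   [differs from x + y: not invariant]
(B) x^2 + y^2  ->  (4x)^2 + (4y)^2 = 16x^2 + 16y^2   [differs from x^2 + y^2: not invariant]
(C) x - y  ->  (4x) - (4y) = 4x - 4y   [differs from x - y: not invariant]
(D) y/x  ->  (4y)/(4x) = y/x   [equals y/x: invariant]

Only option (D), y/x, is unchanged by the transformation.
The common factor 4 cancels in a ratio of coordinates, while sums, products and sums of squares pick up factors of 4 or 16.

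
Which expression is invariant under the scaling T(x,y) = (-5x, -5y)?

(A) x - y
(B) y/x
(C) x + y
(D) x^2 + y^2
B

Under the uniform scaling T(x,y) = (-5x, -5y):
Substitute the transformed coordinates into each option and compare with the original:
(A) x - y  ->  (-5x) - (-5y) = -5x + 5y   [differs from x - y: not invariant]
(B) y/x  ->  (-5y)/(-5x) = y/x   [equals y/x: invariant]
(C) x + y  ->  (-5x) + (-5y) = -5x - 5y   [differs from x + y: not invariant]
(D) x^2 + y^2  ->  (-5x)^2 + (-5y)^2 = 25x^2 + 25y^2   [differs from x^2 + y^2: not invariant]

Only option (B), y/x, is unchanged by the transformation.
The common factor -5 cancels in a ratio of coordinates, while sums, products and sums of squares pick up factors of -5 or 25.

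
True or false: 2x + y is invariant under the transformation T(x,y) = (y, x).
False

Substitute T(x,y) = (y, x) into the expression and compare with the original.

Original: 2x + y
After applying T: 2(y) + (x) = x + 2y

This differs from the original 2x + y (difference: -x + y), so the expression is NOT invariant.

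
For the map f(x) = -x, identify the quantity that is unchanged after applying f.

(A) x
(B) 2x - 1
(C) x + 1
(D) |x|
D

For f(x) = -x:
Applying f replaces x by -x. Since |-x| = |x|, the absolute value is unchanged by f, whereas x -> -x, 2x - 1 -> -2x - 1 and x + 1 -> -x + 1 all change.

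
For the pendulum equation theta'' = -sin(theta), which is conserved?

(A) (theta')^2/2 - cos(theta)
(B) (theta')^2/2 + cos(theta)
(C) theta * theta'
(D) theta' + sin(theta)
A

A first integral I satisfies dI/dt = 0 along every solution. Differentiate each option and use the equation of motion:
(A) d/dt[(theta')^2/2 - cos(theta)] = theta' theta'' + sin(theta) theta' = theta'(-sin(theta)) + theta' sin(theta) = 0
(B) d/dt[(theta')^2/2 + cos(theta)] = theta' theta'' - sin(theta) theta' = -2 theta' sin(theta), not identically 0
(C) d/dt[theta * theta'] = (theta')^2 + theta theta'' = (theta')^2 - theta sin(theta), not identically 0
(D) d/dt[theta' + sin(theta)] = theta'' + cos(theta) theta' = -sin(theta) + theta' cos(theta), not identically 0

Only (A) has zero time-derivative. This is the total energy: kinetic (theta')^2/2 plus potential -cos(theta).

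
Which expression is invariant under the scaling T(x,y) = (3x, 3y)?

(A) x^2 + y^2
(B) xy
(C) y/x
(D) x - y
C

Under the uniform scaling T(x,y) = (3x, 3y):
Substitute the transformed coordinates into each option and compare with the original:
(A) x^2 + y^2  ->  (3x)^2 + (3y)^2 = 9x^2 + 9y^2   [differs from x^2 + y^2: not invariant]
(B) xy  ->  (3x)(3y) = 9xy   [differs from xy: not invariant]
(C) y/x  ->  (3y)/(3x) = y/x   [equals y/x: invariant]
(D) x - y  ->  (3x) - (3y) = 3x - 3y   [differs from x - y: not invariant]

Only option (C), y/x, is unchanged by the transformation.
The common factor 3 cancels in a ratio of coordinates, while sums, products and sums of squares pick up factors of 3 or 9.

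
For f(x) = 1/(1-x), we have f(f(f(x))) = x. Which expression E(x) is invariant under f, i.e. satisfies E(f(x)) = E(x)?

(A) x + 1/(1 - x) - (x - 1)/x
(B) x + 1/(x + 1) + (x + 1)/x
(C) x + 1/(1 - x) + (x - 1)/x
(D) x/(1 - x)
C

Replace x by f(x) = 1/(1 - x) in each option and simplify. As a quick numerical cross-check, also compare E(5) with E(f(5)) = E(-1/4).

(A) x + 1/(1 - x) - (x - 1)/x  ->  (1/(1 - x)) + 1/(1 - (1/(1 - x))) - ((1/(1 - x)) - 1)/(1/(1 - x)) = (x^2(1 - x) - x + (x - 1)^2)/(x(x - 1)); check: E(5) = 79/20 but E(-1/4) = -89/20.   [not invariant]
(B) x + 1/(x + 1) + (x + 1)/x  ->  (1/(1 - x)) + 1/((1/(1 - x)) + 1) + ((1/(1 - x)) + 1)/(1/(1 - x)) = (-x^3 + 6x^2 - 11x + 7)/(x^2 - 3x + 2); check: E(5) = 191/30 but E(-1/4) = -23/12.   [not invariant]
(C) x + 1/(1 - x) + (x - 1)/x  ->  (1/(1 - x)) + 1/(1 - (1/(1 - x))) + ((1/(1 - x)) - 1)/(1/(1 - x)), which simplifies back to x + 1/(1 - x) + (x - 1)/x; check: E(5) = 111/20, E(-1/4) = 111/20.   [invariant]
(D) x/(1 - x)  ->  (1/(1 - x))/(1 - (1/(1 - x))) = -1/x; check: E(5) = -5/4 but E(-1/4) = -1/5.   [not invariant]

Only (C) is unchanged. Indeed f(f(x)) = 1/(1 - 1/(1-x)) = (1-x)/(-x) = (x-1)/x, so E(x) = x + f(x) + f(f(x)) is the sum over the whole 3-cycle; applying f just permutes the three terms cyclically (x -> f(x) -> f(f(x)) -> x), leaving the sum unchanged.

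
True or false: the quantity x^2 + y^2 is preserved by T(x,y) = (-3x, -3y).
False

Substitute T(x,y) = (-3x, -3y) into the expression and compare with the original.

Original: x^2 + y^2
After applying T: (-3x)^2 + (-3y)^2 = 9x^2 + 9y^2

This differs from the original x^2 + y^2 (difference: 8x^2 + 8y^2), so the expression is NOT invariant.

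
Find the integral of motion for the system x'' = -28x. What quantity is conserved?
E = (x')^2 + 28x^2

Multiply the equation by x':
x' * x'' = -28x * x'
The left side is d/dt[(x')^2/2] and the right side is d/dt[-28x^2/2], so
d/dt[(x')^2/2 + 28x^2/2] = 0, i.e. (x')^2/2 + 28x^2/2 = constant.
Multiplying by 2, the integral of motion is E = (x')^2 + 28x^2.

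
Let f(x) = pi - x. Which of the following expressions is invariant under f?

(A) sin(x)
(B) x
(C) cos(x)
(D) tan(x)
A

For f(x) = pi - x:
sin(pi - x) = sin(x), so sine is invariant under this transformation.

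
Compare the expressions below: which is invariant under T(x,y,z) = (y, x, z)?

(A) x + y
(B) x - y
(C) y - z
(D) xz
A

Apply T(x,y,z) = (y, x, z) to each option, i.e. replace (x, y, z) by the transformed coordinates.
Substitute the transformed coordinates into each option and compare with the original:
(A) x + y  ->  (y) + (x) = x + y   [equals x + y: invariant]
(B) x - y  ->  (y) - (x) = -x + y   [differs from x - y: not invariant]
(C) y - z  ->  (x) - (z) = x - z   [differs from y - z: not invariant]
(D) xz  ->  (y)(z) = yz   [differs from xz: not invariant]

Only option (A), x + y, is unchanged by the transformation.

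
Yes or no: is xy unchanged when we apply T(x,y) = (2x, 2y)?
No

Substitute T(x,y) = (2x, 2y) into the expression and compare with the original.

Original: xy
After applying T: (2x)(2y) = 4xy

This differs from the original xy (difference: 3xy), so the expression is NOT invariant.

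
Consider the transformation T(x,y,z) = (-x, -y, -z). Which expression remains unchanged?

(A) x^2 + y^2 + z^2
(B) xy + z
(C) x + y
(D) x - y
A

Apply T(x,y,z) = (-x, -y, -z) to each option, i.e. replace (x, y, z) by the transformed coordinates.
Substitute the transformed coordinates into each option and compare with the original:
(A) x^2 + y^2 + z^2  ->  (-x)^2 + (-y)^2 + (-z)^2 = x^2 + y^2 + z^2   [equals x^2 + y^2 + z^2: invariant]
(B) xy + z  ->  (-x)(-y) + (-z) = xy - z   [differs from xy + z: not invariant]
(C) x + y  ->  (-x) + (-y) = -x - y   [differs from x + y: not invariant]
(D) x - y  ->  (-x) - (-y) = -x + y   [differs from x - y: not invariant]

Only option (A), x^2 + y^2 + z^2, is unchanged by the transformation.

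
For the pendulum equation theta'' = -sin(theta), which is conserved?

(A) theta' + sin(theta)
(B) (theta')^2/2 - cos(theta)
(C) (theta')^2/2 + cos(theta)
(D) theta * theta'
B

A first integral I satisfies dI/dt = 0 along every solution. Differentiate each option and use the equation of motion:
(A) d/dt[theta' + sin(theta)] = theta'' + cos(theta) theta' = -sin(theta) + theta' cos(theta), not identically 0
(B) d/dt[(theta')^2/2 - cos(theta)] = theta' theta'' + sin(theta) theta' = theta'(-sin(theta)) + theta' sin(theta) = 0
(C) d/dt[(theta')^2/2 + cos(theta)] = theta' theta'' - sin(theta) theta' = -2 theta' sin(theta), not identically 0
(D) d/dt[theta * theta'] = (theta')^2 + theta theta'' = (theta')^2 - theta sin(theta), not identically 0

Only (B) has zero time-derivative. This is the total energy: kinetic (theta')^2/2 plus potential -cos(theta).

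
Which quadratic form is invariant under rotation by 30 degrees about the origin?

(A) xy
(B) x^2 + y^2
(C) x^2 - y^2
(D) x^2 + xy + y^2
B

Rotation by 30 degrees sends (x, y) to (sqrt(3)x/2 - y/2, x/2 + sqrt(3)y/2).
Substitute the transformed coordinates into each option and compare with the original:
(A) xy  ->  (sqrt(3)x/2 - y/2)(x/2 + sqrt(3)y/2) = sqrt(3)x^2/4 + xy/2 - sqrt(3)y^2/4   [differs from xy: not invariant]
(B) x^2 + y^2  ->  (sqrt(3)x/2 - y/2)^2 + (x/2 + sqrt(3)y/2)^2 = x^2 + y^2   [equals x^2 + y^2: invariant]
(C) x^2 - y^2  ->  (sqrt(3)x/2 - y/2)^2 - (x/2 + sqrt(3)y/2)^2 = x^2/2 - sqrt(3)xy - y^2/2   [differs from x^2 - y^2: not invariant]
(D) x^2 + xy + y^2  ->  (sqrt(3)x/2 - y/2)^2 + (sqrt(3)x/2 - y/2)(x/2 + sqrt(3)y/2) + (x/2 + sqrt(3)y/2)^2 = sqrt(3)x^2/4 + x^2 + xy/2 - sqrt(3)y^2/4 + y^2   [differs from x^2 + xy + y^2: not invariant]

Only option (B), x^2 + y^2, is unchanged by the transformation.
x^2 + y^2 is the squared distance from the origin, which rotations preserve.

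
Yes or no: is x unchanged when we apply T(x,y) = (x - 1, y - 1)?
No

Substitute T(x,y) = (x - 1, y - 1) into the expression and compare with the original.

Original: x
After applying T: (x - 1) = x - 1

This differs from the original x (difference: -1), so the expression is NOT invariant.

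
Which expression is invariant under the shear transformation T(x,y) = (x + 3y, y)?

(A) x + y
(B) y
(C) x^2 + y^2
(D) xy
B

Under the shear T(x,y) = (x + 3y, y):
Substitute the transformed coordinates into each option and compare with the original:
(A) x + y  ->  (x + 3y) + (y) = x + 4y   [differs from x + y: not invariant]
(B) y  ->  (y) = y   [equals y: invariant]
(C) x^2 + y^2  ->  (x + 3y)^2 + (y)^2 = x^2 + 6xy + 10y^2   [differs from x^2 + y^2: not invariant]
(D) xy  ->  (x + 3y)(y) = xy + 3y^2   [differs from xy: not invariant]

Only option (B), y, is unchanged by the transformation.
A horizontal shear moves points parallel to the x-axis, so the y-coordinate (and any function of y alone) is unchanged.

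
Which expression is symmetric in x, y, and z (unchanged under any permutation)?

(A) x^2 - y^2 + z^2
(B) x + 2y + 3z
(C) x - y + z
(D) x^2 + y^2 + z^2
D

A symmetric expression is unchanged when the variables are permuted; here the transformation to test is the swap (x, y) -> (y, x).
A symmetric expression must survive every permutation; the single swap x <-> y already eliminates the distractors, and the keyed expression is also unchanged by x <-> z and y <-> z (each variable enters it in exactly the same way).
Substitute the transformed coordinates into each option and compare with the original:
(A) x^2 - y^2 + z^2  ->  (y)^2 - (x)^2 + z^2 = -x^2 + y^2 + z^2   [differs from x^2 - y^2 + z^2: not invariant]
(B) x + 2y + 3z  ->  (y) + 2(x) + 3z = 2x + y + 3z   [differs from x + 2y + 3z: not invariant]
(C) x - y + z  ->  (y) - (x) + z = -x + y + z   [differs from x - y + z: not invariant]
(D) x^2 + y^2 + z^2  ->  (y)^2 + (x)^2 + z^2 = x^2 + y^2 + z^2   [equals x^2 + y^2 + z^2: invariant]

Only option (D), x^2 + y^2 + z^2, is unchanged by the transformation.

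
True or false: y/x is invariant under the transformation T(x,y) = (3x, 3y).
True

Substitute T(x,y) = (3x, 3y) into the expression and compare with the original.

Original: y/x
After applying T: (3y)/(3x) = y/x

This is identical to the original y/x, so the expression is invariant.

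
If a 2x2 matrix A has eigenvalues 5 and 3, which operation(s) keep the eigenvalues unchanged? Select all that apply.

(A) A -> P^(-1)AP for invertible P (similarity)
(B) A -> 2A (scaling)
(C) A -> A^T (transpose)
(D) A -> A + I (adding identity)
A and C

Eigenvalues are preserved by:
1. Similarity transformations: A -> P^(-1)AP (same characteristic polynomial)
2. Transpose: A^T has the same eigenvalues as A

Eigenvalues are NOT preserved by:
- Adding identity: eigenvalues become 5+1, 3+1
- Scaling: eigenvalues become 10, 6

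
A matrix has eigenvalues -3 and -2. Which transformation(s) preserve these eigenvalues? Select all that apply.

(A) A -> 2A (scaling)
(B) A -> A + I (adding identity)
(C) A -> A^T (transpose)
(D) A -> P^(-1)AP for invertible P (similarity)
C and D

Eigenvalues are preserved by:
1. Similarity transformations: A -> P^(-1)AP (same characteristic polynomial)
2. Transpose: A^T has the same eigenvalues as A

Eigenvalues are NOT preserved by:
- Adding identity: eigenvalues become -3+1, -2+1
- Scaling: eigenvalues become -6, -4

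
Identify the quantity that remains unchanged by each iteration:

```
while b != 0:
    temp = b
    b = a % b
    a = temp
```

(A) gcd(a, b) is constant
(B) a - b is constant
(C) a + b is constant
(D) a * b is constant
A

A loop invariant must hold before the first iteration and be re-established by every execution of the body.

(A) gcd(a, b) is constant: One iteration replaces (a, b) by (b, a mod b). Since a mod b = a - q*b for an integer q, any common divisor of a and b divides b and a mod b, and conversely; hence gcd(b, a mod b) = gcd(a, b). For instance (23, 7) -> (7, 2) keeps gcd = 1. At exit b = 0 and a = gcd of the original inputs.

The other options fail:
(B) a - b is constant: e.g. (a, b) = (23, 7) -> (7, 2): the difference goes from 16 to 5.
(C) a + b is constant: e.g. (a, b) = (23, 7) -> (7, 2): the sum goes from 30 to 9.
(D) a * b is constant: e.g. (a, b) = (23, 7) -> (7, 2): the product goes from 161 to 14.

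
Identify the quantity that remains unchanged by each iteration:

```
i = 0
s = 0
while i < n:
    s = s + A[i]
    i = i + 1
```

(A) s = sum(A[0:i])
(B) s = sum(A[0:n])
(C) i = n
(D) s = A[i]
A

A loop invariant must hold before the first iteration and be re-established by every execution of the body.

(A) s = sum(A[0:i]): Initially i = 0 and s = 0 = sum of the empty slice A[0:0]. If s = sum(A[0:i]) holds at the top of an iteration, the body sets s to sum(A[0:i]) + A[i] = sum(A[0:i+1]) and then i to i+1, so s = sum(A[0:i]) holds again. At exit i = n, giving s = sum(A[0:n]).

The other options fail:
(B) s = sum(A[0:n]): false before the loop (s = 0, not the full sum) -- it only becomes true at exit.
(C) i = n: false initially (i = 0); it is the exit condition, not an invariant.
(D) s = A[i]: after the first iteration s = A[0] but i = 1, so s = A[i] compares s with the wrong element (and fails in general).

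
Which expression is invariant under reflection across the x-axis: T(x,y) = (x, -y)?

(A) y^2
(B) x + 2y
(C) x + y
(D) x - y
A

The map is reflection across the x-axis: T(x,y) = (x, -y).
Substitute the transformed coordinates into each option and compare with the original:
(A) y^2  ->  (-y)^2 = y^2   [equals y^2: invariant]
(B) x + 2y  ->  (x) + 2(-y) = x - 2y   [differs from x + 2y: not invariant]
(C) x + y  ->  (x) + (-y) = x - y   [differs from x + y: not invariant]
(D) x - y  ->  (x) - (-y) = x + y   [differs from x - y: not invariant]

Only option (A), y^2, is unchanged by the transformation.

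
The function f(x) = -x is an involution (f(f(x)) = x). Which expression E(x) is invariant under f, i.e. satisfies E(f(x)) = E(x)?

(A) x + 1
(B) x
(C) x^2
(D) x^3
C

Replace x by f(x) = -x in each option and simplify. As a quick numerical cross-check, also compare E(4) with E(f(4)) = E(-4).

(A) x + 1  ->  (-x) + 1 = 1 - x; check: E(4) = 5 but E(-4) = -3.   [not invariant]
(B) x  ->  (-x) = -x; check: E(4) = 4 but E(-4) = -4.   [not invariant]
(C) x^2  ->  (-x)^2, which simplifies back to x^2; check: E(4) = 16, E(-4) = 16.   [invariant]
(D) x^3  ->  (-x)^3 = -x^3; check: E(4) = 64 but E(-4) = -64.   [not invariant]

Only (C) is unchanged. E is symmetric under swapping x with f(x) = -x, which is exactly what an involution does.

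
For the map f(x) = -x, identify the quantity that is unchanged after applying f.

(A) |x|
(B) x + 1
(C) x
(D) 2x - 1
A

For f(x) = -x:
Applying f replaces x by -x. Since |-x| = |x|, the absolute value is unchanged by f, whereas x -> -x, 2x - 1 -> -2x - 1 and x + 1 -> -x + 1 all change.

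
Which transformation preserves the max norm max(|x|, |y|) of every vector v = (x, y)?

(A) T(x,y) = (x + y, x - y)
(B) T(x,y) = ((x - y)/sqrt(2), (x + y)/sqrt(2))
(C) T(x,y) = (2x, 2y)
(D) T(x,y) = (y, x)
D

A transformation preserves a norm if ||T(v)|| = ||v|| for every v; a single vector where the norm changes rules an option out.

(A) T(x,y) = (x + y, x - y): v = (1, 1) has norm max(|1|, |1|) = 1, but T(v) = (2, 0) has norm 2 -- not preserved.
(B) T(x,y) = ((x - y)/sqrt(2), (x + y)/sqrt(2)): v = (1, 0) has norm max(|1|, |0|) = 1, but T(v) = (sqrt(2)/2, sqrt(2)/2) has norm sqrt(2)/2 -- not preserved.
(C) T(x,y) = (2x, 2y): v = (1, 0) has norm max(|1|, |0|) = 1, but T(v) = (2, 0) has norm 2 -- not preserved.
(D) T(x,y) = (y, x): preserves the norm -- it only permutes the coordinates and/or flips signs, which leaves max(|x|, |y|) unchanged.

Therefore the answer is (D).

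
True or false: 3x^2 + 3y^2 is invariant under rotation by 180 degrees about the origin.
True

Applying rotation by 180 degrees: x' = x*cos(180 degrees) - y*sin(180 degrees) = -x, y' = x*sin(180 degrees) + y*cos(180 degrees) = -y

Substituting into 3x^2 + 3y^2:
3(-x)^2 + 3(-y)^2
= 3x^2 + 3y^2

This equals the original expression 3x^2 + 3y^2, so it IS invariant.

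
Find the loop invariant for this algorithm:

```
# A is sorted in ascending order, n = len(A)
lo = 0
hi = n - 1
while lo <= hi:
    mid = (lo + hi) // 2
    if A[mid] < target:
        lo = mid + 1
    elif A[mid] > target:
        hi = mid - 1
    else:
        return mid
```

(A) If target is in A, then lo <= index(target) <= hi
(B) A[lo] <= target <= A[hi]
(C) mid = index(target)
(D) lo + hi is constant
A

A loop invariant must hold before the first iteration and be re-established by every execution of the body.

(A) If target is in A, then lo <= index(target) <= hi: Before the loop [lo, hi] = [0, n-1] covers every index. When A[mid] < target, sortedness puts target strictly to the right of mid, so setting lo = mid + 1 keeps index(target) in [lo, hi]; symmetrically for hi = mid - 1. Hence 'if target is in A then lo <= index(target) <= hi' holds after every iteration, and when lo > hi it proves target is absent.

The other options fail:
(B) A[lo] <= target <= A[hi]: fails when target is not in A (e.g. target < A[0] already violates it before the loop), so it is not maintained in general.
(C) mid = index(target): mid is just the current probe; it equals index(target) only on the iteration that returns.
(D) lo + hi is constant: each iteration moves exactly one of lo, hi, so lo + hi changes (e.g. 0 + (n-1) becomes (mid+1) + (n-1)).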